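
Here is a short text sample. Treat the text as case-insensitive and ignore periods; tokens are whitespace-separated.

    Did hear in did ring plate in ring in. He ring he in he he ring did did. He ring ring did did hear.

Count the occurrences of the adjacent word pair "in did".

Scanning the 23 overlapping bigram windows for "in did":
  position 3–4: in did

1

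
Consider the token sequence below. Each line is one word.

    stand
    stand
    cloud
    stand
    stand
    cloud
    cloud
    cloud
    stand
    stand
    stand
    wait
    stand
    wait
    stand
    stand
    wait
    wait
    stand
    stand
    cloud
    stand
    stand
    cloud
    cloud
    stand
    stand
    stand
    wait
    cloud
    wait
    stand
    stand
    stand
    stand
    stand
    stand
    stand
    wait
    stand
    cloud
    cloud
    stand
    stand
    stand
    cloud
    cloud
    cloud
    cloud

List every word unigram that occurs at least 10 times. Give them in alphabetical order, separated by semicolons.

cloud; stand

Unigram counts meeting the condition (at least 10 times):
  cloud: 14
  stand: 28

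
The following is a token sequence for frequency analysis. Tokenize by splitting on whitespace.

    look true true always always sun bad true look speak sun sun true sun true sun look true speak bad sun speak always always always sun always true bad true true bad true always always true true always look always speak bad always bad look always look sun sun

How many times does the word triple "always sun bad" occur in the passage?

Scanning the 47 overlapping trigram windows for "always sun bad":
  position 5–7: always sun bad

1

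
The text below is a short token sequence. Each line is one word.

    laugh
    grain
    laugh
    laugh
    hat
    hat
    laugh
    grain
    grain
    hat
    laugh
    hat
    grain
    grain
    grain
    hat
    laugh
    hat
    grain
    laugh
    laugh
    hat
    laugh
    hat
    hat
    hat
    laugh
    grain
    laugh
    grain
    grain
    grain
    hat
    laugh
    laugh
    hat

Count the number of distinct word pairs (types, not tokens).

9

36 tokens → 35 bigram windows in total.
Repeated bigrams (each contributes count−1 duplicates):
  hat laugh: 6
  laugh hat: 6
  grain grain: 5
  laugh grain: 4
  grain hat: 3
  grain laugh: 3
  hat hat: 3
  laugh laugh: 3
  … (1 more repeated)
26 duplicate windows → 35 − 26 = 9 distinct.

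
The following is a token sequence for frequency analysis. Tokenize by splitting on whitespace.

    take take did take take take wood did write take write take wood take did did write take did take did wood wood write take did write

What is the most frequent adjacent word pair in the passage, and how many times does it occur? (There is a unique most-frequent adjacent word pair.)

"take did", 5 times

Bigram frequencies (highest first):
  take did: 5
  write take: 4
  take take: 3
  did write: 3
  did take: 2
  take wood: 2
  … (7 more, each ≤ 1)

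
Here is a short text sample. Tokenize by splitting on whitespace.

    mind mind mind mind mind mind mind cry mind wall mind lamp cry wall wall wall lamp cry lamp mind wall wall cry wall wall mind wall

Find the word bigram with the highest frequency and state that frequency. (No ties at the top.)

"mind mind", 6 times

Bigram frequencies (highest first):
  mind mind: 6
  wall wall: 4
  mind wall: 3
  wall mind: 2
  lamp cry: 2
  cry wall: 2
  … (7 more, each ≤ 1)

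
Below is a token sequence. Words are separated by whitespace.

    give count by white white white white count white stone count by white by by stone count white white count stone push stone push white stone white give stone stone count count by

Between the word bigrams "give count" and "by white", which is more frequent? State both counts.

"give count": 1 occurrence
"by white": 2 occurrences

"by white" (2 vs 1)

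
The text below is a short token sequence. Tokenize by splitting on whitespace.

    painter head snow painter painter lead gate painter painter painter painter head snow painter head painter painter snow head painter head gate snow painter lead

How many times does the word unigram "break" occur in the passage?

0

Scanning the 25 tokens for "break":
  (none found)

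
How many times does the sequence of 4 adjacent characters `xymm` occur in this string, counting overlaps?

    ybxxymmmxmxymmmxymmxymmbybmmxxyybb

4

Sliding a length-4 window over the 34 characters (31 positions):
  position 4–7: xymm
  position 11–14: xymm
  position 16–19: xymm
  position 20–23: xymm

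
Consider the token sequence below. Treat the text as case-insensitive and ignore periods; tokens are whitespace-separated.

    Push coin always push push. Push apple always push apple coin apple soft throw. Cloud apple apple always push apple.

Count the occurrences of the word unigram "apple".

6

Scanning the 20 tokens for "apple":
  position 7: apple
  position 10: apple
  position 12: apple
  position 16: apple
  position 17: apple
  position 20: apple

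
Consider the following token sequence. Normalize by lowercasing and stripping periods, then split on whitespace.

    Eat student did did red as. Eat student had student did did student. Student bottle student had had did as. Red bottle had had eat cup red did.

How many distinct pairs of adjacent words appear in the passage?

28 tokens → 27 bigram windows in total.
Repeated bigrams (each contributes count−1 duplicates):
  did did: 2
  eat student: 2
  had had: 2
  student did: 2
  student had: 2
5 duplicate windows → 27 − 5 = 22 distinct.

22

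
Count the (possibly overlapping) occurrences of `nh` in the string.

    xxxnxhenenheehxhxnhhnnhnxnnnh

4

Sliding a length-2 window over the 29 characters (28 positions):
  position 10–11: nh
  position 18–19: nh
  position 22–23: nh
  position 28–29: nh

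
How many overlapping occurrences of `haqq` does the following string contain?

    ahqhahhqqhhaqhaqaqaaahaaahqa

0

Sliding a length-4 window over the 28 characters (25 positions):
  (no match at any position)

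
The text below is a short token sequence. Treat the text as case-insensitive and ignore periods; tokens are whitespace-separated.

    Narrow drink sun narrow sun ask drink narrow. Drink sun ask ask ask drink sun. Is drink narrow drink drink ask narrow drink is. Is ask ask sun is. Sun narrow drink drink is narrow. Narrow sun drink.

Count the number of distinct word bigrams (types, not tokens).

21

38 tokens → 37 bigram windows in total.
Repeated bigrams (each contributes count−1 duplicates):
  narrow drink: 5
  ask ask: 3
  drink sun: 3
  ask drink: 2
  drink drink: 2
  drink is: 2
  drink narrow: 2
  narrow sun: 2
  … (3 more repeated)
16 duplicate windows → 37 − 16 = 21 distinct.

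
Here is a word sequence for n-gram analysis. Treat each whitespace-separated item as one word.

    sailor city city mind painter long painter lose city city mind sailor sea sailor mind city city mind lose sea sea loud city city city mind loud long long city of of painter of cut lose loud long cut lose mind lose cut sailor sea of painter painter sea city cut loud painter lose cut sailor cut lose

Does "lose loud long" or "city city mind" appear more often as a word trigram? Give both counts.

"lose loud long": 1 occurrence
"city city mind": 4 occurrences

"city city mind" (4 vs 1)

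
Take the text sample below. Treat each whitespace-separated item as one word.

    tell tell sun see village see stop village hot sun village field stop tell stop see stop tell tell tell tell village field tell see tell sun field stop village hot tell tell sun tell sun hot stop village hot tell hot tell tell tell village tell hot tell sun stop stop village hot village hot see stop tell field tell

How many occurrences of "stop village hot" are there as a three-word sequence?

4

Scanning the 59 overlapping trigram windows for "stop village hot":
  position 7–9: stop village hot
  position 29–31: stop village hot
  position 38–40: stop village hot
  position 52–54: stop village hot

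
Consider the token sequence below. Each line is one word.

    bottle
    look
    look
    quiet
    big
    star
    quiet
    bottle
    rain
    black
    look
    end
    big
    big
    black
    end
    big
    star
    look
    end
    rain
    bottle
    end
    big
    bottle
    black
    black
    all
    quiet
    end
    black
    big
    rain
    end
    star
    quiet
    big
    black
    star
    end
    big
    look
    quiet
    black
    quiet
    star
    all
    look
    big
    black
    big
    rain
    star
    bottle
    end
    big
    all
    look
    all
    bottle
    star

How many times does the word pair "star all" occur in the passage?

1

Scanning the 60 overlapping bigram windows for "star all":
  position 46–47: star all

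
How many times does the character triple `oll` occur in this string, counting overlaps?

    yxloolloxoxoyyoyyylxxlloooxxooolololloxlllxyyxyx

2

Sliding a length-3 window over the 48 characters (46 positions):
  position 5–7: oll
  position 35–37: oll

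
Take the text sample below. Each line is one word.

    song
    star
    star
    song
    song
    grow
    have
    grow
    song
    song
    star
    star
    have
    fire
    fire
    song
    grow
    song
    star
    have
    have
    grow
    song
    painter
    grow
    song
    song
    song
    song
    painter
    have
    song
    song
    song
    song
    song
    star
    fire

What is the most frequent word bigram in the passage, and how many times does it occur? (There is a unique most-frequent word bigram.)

"song song", 9 times

Bigram frequencies (highest first):
  song song: 9
  song star: 4
  grow song: 4
  star star: 2
  song grow: 2
  have grow: 2
  … (12 more, each ≤ 2)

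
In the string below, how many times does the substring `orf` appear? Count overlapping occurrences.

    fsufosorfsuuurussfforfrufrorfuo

Sliding a length-3 window over the 31 characters (29 positions):
  position 7–9: orf
  position 20–22: orf
  position 27–29: orf

3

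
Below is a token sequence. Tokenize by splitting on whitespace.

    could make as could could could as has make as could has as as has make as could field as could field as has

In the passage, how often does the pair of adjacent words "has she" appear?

Scanning the 23 overlapping bigram windows for "has she":
  (none found)

0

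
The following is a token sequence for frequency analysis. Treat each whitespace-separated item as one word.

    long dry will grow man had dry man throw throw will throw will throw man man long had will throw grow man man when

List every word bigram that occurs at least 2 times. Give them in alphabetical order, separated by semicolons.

grow man; man man; throw will; will throw

Bigram counts meeting the condition (at least 2 times):
  grow man: 2
  man man: 2
  throw will: 2
  will throw: 3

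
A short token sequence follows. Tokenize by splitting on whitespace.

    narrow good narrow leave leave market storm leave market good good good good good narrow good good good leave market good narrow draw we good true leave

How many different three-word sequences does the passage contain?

27 tokens → 25 trigram windows in total.
Repeated trigrams (each contributes count−1 duplicates):
  good good good: 4
  leave market good: 2
4 duplicate windows → 25 − 4 = 21 distinct.

21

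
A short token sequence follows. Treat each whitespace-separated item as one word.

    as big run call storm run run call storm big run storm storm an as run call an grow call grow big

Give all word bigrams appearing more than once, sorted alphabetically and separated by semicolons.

big run; call storm; run call

Bigram counts meeting the condition (more than once):
  big run: 2
  call storm: 2
  run call: 3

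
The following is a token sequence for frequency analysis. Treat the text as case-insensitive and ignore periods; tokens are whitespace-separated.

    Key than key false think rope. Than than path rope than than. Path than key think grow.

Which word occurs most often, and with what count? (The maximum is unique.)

"than", 6 times

Unigram frequencies (highest first):
  than: 6
  key: 3
  think: 2
  rope: 2
  path: 2
  false: 1
  … (1 more, each ≤ 1)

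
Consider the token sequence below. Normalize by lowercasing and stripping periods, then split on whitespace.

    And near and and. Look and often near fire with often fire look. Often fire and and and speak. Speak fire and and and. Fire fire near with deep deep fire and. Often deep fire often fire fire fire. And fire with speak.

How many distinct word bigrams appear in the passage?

27

43 tokens → 42 bigram windows in total.
Repeated bigrams (each contributes count−1 duplicates):
  and and: 5
  fire and: 4
  fire fire: 3
  often fire: 3
  and fire: 2
  and often: 2
  deep fire: 2
  fire with: 2
15 duplicate windows → 42 − 15 = 27 distinct.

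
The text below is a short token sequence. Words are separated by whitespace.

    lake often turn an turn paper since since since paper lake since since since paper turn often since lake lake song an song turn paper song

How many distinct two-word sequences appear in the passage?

26 tokens → 25 bigram windows in total.
Repeated bigrams (each contributes count−1 duplicates):
  since since: 4
  since paper: 2
  turn paper: 2
5 duplicate windows → 25 − 5 = 20 distinct.

20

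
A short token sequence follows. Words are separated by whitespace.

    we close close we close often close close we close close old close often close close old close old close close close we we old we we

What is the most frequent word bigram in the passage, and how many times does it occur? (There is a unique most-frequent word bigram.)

Bigram frequencies (highest first):
  close close: 6
  we close: 3
  close we: 3
  close old: 3
  old close: 3
  close often: 2
  … (4 more, each ≤ 2)

"close close", 6 times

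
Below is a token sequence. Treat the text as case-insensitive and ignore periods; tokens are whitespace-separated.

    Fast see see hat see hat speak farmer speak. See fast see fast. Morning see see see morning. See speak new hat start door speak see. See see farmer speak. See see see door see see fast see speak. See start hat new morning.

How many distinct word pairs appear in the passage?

44 tokens → 43 bigram windows in total.
Repeated bigrams (each contributes count−1 duplicates):
  see see: 8
  speak see: 4
  fast see: 3
  see fast: 3
  farmer speak: 2
  morning see: 2
  see hat: 2
  see speak: 2
18 duplicate windows → 43 − 18 = 25 distinct.

25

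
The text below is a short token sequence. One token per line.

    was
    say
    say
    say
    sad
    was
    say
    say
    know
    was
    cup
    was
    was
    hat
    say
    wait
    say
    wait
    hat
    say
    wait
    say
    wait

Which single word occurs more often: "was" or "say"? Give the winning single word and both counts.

"say" (9 vs 5)

"was": 5 occurrences
"say": 9 occurrences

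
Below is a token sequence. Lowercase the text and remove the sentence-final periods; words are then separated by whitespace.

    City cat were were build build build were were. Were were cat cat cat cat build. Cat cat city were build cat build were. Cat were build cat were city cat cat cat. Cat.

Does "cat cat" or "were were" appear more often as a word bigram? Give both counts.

"cat cat": 7 occurrences
"were were": 4 occurrences

"cat cat" (7 vs 4)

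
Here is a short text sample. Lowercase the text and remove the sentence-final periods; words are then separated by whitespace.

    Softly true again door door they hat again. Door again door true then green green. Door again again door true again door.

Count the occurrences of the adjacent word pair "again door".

5

Scanning the 21 overlapping bigram windows for "again door":
  position 3–4: again door
  position 8–9: again door
  position 10–11: again door
  position 18–19: again door
  position 21–22: again door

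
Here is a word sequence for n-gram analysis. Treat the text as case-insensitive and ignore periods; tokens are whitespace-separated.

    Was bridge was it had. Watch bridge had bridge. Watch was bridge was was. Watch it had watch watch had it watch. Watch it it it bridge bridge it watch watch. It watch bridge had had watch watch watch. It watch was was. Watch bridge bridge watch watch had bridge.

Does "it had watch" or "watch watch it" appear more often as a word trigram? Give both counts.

"it had watch": 2 occurrences
"watch watch it": 3 occurrences

"watch watch it" (3 vs 2)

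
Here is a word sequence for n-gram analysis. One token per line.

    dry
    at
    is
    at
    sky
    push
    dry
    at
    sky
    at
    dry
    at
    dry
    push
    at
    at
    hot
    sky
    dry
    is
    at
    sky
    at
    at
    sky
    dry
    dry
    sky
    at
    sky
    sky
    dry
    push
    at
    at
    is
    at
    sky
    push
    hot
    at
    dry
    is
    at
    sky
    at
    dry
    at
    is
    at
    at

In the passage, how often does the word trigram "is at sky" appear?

Scanning the 49 overlapping trigram windows for "is at sky":
  position 3–5: is at sky
  position 20–22: is at sky
  position 36–38: is at sky
  position 43–45: is at sky

4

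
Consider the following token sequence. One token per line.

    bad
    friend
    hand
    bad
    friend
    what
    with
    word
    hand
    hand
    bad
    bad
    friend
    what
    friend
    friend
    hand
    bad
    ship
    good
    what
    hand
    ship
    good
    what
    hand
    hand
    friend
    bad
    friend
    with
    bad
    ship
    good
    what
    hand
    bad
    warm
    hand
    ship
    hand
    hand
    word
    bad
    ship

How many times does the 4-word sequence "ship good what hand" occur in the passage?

Scanning the 42 overlapping 4-gram windows for "ship good what hand":
  position 19–22: ship good what hand
  position 23–26: ship good what hand
  position 33–36: ship good what hand

3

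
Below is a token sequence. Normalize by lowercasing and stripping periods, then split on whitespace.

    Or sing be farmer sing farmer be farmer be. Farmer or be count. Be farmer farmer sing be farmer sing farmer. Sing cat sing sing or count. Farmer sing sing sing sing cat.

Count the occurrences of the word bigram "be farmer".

5

Scanning the 32 overlapping bigram windows for "be farmer":
  position 3–4: be farmer
  position 7–8: be farmer
  position 9–10: be farmer
  position 14–15: be farmer
  position 18–19: be farmer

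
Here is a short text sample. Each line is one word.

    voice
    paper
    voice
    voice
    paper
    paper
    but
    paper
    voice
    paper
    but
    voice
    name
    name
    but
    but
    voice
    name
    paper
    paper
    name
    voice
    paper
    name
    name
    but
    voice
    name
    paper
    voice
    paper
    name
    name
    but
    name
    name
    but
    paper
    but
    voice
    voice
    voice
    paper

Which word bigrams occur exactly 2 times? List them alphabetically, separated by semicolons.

Bigram counts meeting the condition (exactly 2 times):
  but paper: 2
  name paper: 2
  paper paper: 2

but paper; name paper; paper paper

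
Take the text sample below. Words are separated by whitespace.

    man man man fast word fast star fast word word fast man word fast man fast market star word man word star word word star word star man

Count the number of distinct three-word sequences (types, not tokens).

28 tokens → 26 trigram windows in total.
Repeated trigrams (each contributes count−1 duplicates):
  word fast man: 2
  word star word: 2
2 duplicate windows → 26 − 2 = 24 distinct.

24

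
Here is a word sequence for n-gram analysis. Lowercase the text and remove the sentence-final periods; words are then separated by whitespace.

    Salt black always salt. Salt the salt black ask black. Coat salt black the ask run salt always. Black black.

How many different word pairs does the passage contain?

20 tokens → 19 bigram windows in total.
Repeated bigrams (each contributes count−1 duplicates):
  salt black: 3
2 duplicate windows → 19 − 2 = 17 distinct.

17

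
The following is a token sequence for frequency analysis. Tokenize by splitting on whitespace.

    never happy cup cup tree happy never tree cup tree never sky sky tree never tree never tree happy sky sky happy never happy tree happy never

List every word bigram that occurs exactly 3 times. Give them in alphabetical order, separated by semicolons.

Bigram counts meeting the condition (exactly 3 times):
  happy never: 3
  never tree: 3
  tree happy: 3
  tree never: 3

happy never; never tree; tree happy; tree never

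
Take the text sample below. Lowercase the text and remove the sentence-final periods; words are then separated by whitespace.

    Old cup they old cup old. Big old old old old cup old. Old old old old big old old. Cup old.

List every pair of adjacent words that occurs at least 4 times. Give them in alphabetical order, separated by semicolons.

old cup; old old

Bigram counts meeting the condition (at least 4 times):
  old cup: 4
  old old: 8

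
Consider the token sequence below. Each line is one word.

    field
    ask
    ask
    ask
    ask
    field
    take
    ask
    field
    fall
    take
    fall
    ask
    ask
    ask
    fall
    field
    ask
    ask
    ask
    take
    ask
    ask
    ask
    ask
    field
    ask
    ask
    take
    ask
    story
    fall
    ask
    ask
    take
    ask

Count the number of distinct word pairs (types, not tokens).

14

36 tokens → 35 bigram windows in total.
Repeated bigrams (each contributes count−1 duplicates):
  ask ask: 12
  take ask: 4
  ask field: 3
  ask take: 3
  field ask: 3
  fall ask: 2
21 duplicate windows → 35 − 21 = 14 distinct.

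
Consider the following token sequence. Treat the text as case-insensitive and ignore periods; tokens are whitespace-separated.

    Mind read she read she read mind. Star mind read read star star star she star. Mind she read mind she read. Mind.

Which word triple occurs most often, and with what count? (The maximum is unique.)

"she read mind", 3 times

Trigram frequencies (highest first):
  she read mind: 3
  read she read: 2
  mind she read: 2
  mind read she: 1
  she read she: 1
  read mind star: 1
  … (11 more, each ≤ 1)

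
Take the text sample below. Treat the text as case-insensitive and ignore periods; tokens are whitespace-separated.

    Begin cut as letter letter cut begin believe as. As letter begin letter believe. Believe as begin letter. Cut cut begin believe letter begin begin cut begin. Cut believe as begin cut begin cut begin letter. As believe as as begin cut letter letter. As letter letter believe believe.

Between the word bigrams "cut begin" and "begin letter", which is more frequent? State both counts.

"cut begin" (5 vs 3)

"cut begin": 5 occurrences
"begin letter": 3 occurrences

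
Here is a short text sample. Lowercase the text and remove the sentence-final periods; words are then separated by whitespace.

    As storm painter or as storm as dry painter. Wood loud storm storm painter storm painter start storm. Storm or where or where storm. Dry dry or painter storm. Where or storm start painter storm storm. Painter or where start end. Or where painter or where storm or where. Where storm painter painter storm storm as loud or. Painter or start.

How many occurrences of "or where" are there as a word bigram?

6

Scanning the 60 overlapping bigram windows for "or where":
  position 20–21: or where
  position 22–23: or where
  position 38–39: or where
  position 42–43: or where
  position 45–46: or where
  position 48–49: or where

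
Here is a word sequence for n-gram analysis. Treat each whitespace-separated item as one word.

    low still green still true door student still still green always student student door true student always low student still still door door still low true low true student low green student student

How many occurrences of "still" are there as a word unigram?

Scanning the 33 tokens for "still":
  position 2: still
  position 4: still
  position 8: still
  position 9: still
  position 20: still
  position 21: still
  position 24: still

7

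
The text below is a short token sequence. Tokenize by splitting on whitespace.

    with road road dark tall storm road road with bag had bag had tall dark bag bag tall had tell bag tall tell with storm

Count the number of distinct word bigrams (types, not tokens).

21

25 tokens → 24 bigram windows in total.
Repeated bigrams (each contributes count−1 duplicates):
  bag had: 2
  bag tall: 2
  road road: 2
3 duplicate windows → 24 − 3 = 21 distinct.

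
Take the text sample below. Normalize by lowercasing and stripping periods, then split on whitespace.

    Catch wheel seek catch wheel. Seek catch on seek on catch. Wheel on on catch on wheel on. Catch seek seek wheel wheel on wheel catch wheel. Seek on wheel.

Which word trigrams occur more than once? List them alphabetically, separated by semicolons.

catch wheel seek; wheel seek catch

Trigram counts meeting the condition (more than once):
  catch wheel seek: 3
  wheel seek catch: 2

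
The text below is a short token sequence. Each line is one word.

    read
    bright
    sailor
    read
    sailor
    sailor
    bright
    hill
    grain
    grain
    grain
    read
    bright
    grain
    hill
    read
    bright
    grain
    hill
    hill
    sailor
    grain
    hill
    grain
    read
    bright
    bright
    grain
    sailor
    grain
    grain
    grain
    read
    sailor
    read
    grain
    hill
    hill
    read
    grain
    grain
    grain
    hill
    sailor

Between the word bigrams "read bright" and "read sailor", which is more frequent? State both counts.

"read bright": 4 occurrences
"read sailor": 2 occurrences

"read bright" (4 vs 2)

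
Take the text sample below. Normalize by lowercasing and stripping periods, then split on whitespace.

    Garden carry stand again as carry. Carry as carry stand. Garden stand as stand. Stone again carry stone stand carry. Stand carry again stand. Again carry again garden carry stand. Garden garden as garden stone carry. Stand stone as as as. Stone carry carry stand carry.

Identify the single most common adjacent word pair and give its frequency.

"carry stand", 6 times

Bigram frequencies (highest first):
  carry stand: 6
  stand carry: 3
  garden carry: 2
  stand again: 2
  as carry: 2
  carry carry: 2
  … (22 more, each ≤ 2)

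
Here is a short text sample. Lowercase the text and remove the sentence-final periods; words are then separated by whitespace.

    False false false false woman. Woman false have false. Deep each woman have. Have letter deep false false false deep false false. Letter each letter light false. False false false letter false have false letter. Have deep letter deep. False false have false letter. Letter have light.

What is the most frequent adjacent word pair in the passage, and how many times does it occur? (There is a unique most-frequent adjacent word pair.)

"false false", 10 times

Bigram frequencies (highest first):
  false false: 10
  false letter: 4
  false have: 3
  have false: 3
  deep false: 3
  false deep: 2
  … (19 more, each ≤ 2)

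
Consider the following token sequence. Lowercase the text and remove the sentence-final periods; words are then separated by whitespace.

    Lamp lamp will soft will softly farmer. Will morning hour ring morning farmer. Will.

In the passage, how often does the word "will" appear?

Scanning the 14 tokens for "will":
  position 3: will
  position 5: will
  position 8: will
  position 14: will

4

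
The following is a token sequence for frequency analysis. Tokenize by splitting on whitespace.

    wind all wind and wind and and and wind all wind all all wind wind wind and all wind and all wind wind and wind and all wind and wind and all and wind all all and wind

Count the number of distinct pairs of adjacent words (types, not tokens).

38 tokens → 37 bigram windows in total.
Repeated bigrams (each contributes count−1 duplicates):
  wind and: 8
  all wind: 6
  and wind: 6
  and all: 4
  wind all: 4
  wind wind: 3
  all all: 2
  all and: 2
  … (1 more repeated)
28 duplicate windows → 37 − 28 = 9 distinct.

9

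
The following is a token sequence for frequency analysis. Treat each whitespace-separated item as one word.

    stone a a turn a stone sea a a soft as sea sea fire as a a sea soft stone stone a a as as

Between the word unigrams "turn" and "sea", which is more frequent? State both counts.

"turn": 1 occurrence
"sea": 4 occurrences

"sea" (4 vs 1)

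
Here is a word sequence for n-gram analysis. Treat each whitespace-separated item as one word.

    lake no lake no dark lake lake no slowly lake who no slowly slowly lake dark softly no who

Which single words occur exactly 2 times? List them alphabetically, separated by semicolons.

dark; who

Unigram counts meeting the condition (exactly 2 times):
  dark: 2
  who: 2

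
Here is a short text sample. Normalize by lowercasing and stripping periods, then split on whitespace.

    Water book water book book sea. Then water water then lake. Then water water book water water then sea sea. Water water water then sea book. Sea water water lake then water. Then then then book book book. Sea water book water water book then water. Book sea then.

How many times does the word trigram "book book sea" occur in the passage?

2

Scanning the 47 overlapping trigram windows for "book book sea":
  position 4–6: book book sea
  position 37–39: book book sea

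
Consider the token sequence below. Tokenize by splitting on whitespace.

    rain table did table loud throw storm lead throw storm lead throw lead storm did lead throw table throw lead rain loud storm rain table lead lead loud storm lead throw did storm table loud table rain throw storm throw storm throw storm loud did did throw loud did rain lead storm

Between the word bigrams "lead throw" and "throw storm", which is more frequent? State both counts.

"lead throw": 4 occurrences
"throw storm": 5 occurrences

"throw storm" (5 vs 4)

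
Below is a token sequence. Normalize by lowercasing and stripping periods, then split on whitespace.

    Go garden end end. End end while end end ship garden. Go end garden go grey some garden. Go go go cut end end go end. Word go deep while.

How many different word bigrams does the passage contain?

21

30 tokens → 29 bigram windows in total.
Repeated bigrams (each contributes count−1 duplicates):
  end end: 5
  garden go: 3
  go end: 2
  go go: 2
8 duplicate windows → 29 − 8 = 21 distinct.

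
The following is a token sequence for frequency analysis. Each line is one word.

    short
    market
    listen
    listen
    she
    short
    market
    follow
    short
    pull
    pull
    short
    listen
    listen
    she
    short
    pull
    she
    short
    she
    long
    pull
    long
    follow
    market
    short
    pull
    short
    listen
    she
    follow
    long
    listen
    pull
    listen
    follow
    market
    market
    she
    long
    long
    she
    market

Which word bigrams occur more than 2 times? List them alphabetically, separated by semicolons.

Bigram counts meeting the condition (more than 2 times):
  listen she: 3
  she short: 3
  short pull: 3

listen she; she short; short pull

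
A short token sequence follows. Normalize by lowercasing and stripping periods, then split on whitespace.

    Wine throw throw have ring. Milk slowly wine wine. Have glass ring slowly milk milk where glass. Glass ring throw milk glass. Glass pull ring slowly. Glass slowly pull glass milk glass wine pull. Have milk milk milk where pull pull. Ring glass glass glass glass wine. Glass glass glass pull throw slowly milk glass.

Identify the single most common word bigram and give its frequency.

Bigram frequencies (highest first):
  glass glass: 7
  milk milk: 3
  milk glass: 3
  glass ring: 2
  ring slowly: 2
  slowly milk: 2
  … (31 more, each ≤ 2)

"glass glass", 7 times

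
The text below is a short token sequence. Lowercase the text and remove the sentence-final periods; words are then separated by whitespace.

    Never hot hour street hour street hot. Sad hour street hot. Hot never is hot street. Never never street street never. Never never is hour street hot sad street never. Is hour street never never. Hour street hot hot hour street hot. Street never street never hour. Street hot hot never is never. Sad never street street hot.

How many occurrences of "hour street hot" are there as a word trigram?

6

Scanning the 56 overlapping trigram windows for "hour street hot":
  position 5–7: hour street hot
  position 9–11: hour street hot
  position 25–27: hour street hot
  position 36–38: hour street hot
  position 40–42: hour street hot
  position 47–49: hour street hot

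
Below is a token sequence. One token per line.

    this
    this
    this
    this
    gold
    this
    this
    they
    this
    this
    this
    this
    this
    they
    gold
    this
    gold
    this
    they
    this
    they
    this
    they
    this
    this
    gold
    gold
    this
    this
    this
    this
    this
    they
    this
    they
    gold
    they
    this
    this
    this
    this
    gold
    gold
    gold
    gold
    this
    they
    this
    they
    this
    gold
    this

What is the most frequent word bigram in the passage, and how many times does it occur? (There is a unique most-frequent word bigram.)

"this this", 16 times

Bigram frequencies (highest first):
  this this: 16
  this they: 9
  they this: 8
  gold this: 6
  this gold: 5
  gold gold: 4
  … (2 more, each ≤ 2)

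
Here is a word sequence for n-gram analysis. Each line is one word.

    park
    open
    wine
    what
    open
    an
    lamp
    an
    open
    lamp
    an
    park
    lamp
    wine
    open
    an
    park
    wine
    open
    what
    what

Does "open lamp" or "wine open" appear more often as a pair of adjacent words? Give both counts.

"wine open" (2 vs 1)

"open lamp": 1 occurrence
"wine open": 2 occurrences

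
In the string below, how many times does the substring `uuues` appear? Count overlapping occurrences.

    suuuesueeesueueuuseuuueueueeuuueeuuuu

Sliding a length-5 window over the 37 characters (33 positions):
  position 2–6: uuues

1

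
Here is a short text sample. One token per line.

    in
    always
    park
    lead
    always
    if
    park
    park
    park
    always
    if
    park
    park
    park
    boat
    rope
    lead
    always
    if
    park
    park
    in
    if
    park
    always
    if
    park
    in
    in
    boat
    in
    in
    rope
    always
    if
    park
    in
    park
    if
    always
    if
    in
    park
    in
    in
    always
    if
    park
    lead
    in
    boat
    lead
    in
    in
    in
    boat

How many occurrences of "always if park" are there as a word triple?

Scanning the 54 overlapping trigram windows for "always if park":
  position 5–7: always if park
  position 10–12: always if park
  position 18–20: always if park
  position 25–27: always if park
  position 34–36: always if park
  position 46–48: always if park

6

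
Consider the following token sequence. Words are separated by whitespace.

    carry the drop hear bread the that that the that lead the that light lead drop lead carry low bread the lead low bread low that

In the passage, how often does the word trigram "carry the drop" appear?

Scanning the 24 overlapping trigram windows for "carry the drop":
  position 1–3: carry the drop

1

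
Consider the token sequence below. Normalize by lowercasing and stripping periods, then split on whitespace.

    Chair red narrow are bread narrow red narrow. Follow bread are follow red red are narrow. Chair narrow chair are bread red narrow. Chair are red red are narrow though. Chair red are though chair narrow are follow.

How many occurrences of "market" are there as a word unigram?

0

Scanning the 38 tokens for "market":
  (none found)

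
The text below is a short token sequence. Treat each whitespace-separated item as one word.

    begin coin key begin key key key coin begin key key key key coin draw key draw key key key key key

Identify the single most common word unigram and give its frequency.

"key", 14 times

Unigram frequencies (highest first):
  key: 14
  begin: 3
  coin: 3
  draw: 2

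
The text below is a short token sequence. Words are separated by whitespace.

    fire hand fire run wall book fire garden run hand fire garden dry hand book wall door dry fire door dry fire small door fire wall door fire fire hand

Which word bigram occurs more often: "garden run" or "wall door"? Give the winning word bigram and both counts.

"garden run": 1 occurrence
"wall door": 2 occurrences

"wall door" (2 vs 1)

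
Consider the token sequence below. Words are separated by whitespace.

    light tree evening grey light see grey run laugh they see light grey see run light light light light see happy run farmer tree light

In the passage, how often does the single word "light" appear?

8

Scanning the 25 tokens for "light":
  position 1: light
  position 5: light
  position 12: light
  position 16: light
  position 17: light
  position 18: light
  position 19: light
  position 25: light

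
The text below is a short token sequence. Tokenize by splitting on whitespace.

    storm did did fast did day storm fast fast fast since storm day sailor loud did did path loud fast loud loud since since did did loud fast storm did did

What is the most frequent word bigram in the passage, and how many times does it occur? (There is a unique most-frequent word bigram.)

Bigram frequencies (highest first):
  did did: 4
  storm did: 2
  fast fast: 2
  loud fast: 2
  did fast: 1
  fast did: 1
  … (18 more, each ≤ 1)

"did did", 4 times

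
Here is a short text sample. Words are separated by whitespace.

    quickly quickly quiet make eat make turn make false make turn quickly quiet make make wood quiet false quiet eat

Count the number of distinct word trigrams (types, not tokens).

20 tokens → 18 trigram windows in total.
Repeated trigrams (each contributes count−1 duplicates):
  quickly quiet make: 2
1 duplicate windows → 18 − 1 = 17 distinct.

17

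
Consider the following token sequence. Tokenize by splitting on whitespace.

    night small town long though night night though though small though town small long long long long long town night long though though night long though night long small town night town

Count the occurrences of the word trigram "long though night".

2

Scanning the 30 overlapping trigram windows for "long though night":
  position 4–6: long though night
  position 25–27: long though night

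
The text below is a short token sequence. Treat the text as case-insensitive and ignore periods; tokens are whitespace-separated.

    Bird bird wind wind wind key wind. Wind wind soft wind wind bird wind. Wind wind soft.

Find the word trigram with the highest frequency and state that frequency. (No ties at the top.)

Trigram frequencies (highest first):
  wind wind wind: 3
  bird wind wind: 2
  wind wind soft: 2
  bird bird wind: 1
  wind wind key: 1
  wind key wind: 1
  … (5 more, each ≤ 1)

"wind wind wind", 3 times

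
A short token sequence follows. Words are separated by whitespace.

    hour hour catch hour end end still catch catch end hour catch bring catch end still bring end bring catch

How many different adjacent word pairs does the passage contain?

15

20 tokens → 19 bigram windows in total.
Repeated bigrams (each contributes count−1 duplicates):
  bring catch: 2
  catch end: 2
  end still: 2
  hour catch: 2
4 duplicate windows → 19 − 4 = 15 distinct.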